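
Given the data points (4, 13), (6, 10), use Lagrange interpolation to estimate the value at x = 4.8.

Lagrange interpolation formula:
P(x) = Σ yᵢ × Lᵢ(x)
where Lᵢ(x) = Π_{j≠i} (x - xⱼ)/(xᵢ - xⱼ)

L_0(4.8) = (4.8 - 6)/(4 - 6) = 0.600000
L_1(4.8) = (4.8 - 4)/(6 - 4) = 0.400000

P(4.8) = 13×L_0(4.8) + 10×L_1(4.8)
P(4.8) = 11.800000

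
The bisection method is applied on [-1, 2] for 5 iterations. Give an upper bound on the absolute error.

Bisection error bound: |error| ≤ (b-a)/2^n
|error| ≤ (2 - (-1))/2^5 = 3/2^5
|error| ≤ 0.0937500000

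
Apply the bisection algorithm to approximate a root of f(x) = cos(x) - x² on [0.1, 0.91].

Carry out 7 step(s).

f(x) = cos(x) - x²
Initial interval: [0.1, 0.91]

Iteration 1:
  c_1 = (0.100000 + 0.910000)/2 = 0.505000
  f(c_1) = f(0.505000) = 0.620149
  f(a) × f(c) ≥ 0, new interval: [0.505000, 0.910000]
Iteration 2:
  c_2 = (0.505000 + 0.910000)/2 = 0.707500
  f(c_2) = f(0.707500) = 0.259433
  f(a) × f(c) ≥ 0, new interval: [0.707500, 0.910000]
Iteration 3:
  c_3 = (0.707500 + 0.910000)/2 = 0.808750
  f(c_3) = f(0.808750) = 0.036327
  f(a) × f(c) ≥ 0, new interval: [0.808750, 0.910000]
Iteration 4:
  c_4 = (0.808750 + 0.910000)/2 = 0.859375
  f(c_4) = f(0.859375) = -0.085614
  f(a) × f(c) < 0, new interval: [0.808750, 0.859375]
Iteration 5:
  c_5 = (0.808750 + 0.859375)/2 = 0.834063
  f(c_5) = f(0.834063) = -0.023788
  f(a) × f(c) < 0, new interval: [0.808750, 0.834063]
Iteration 6:
  c_6 = (0.808750 + 0.834063)/2 = 0.821406
  f(c_6) = f(0.821406) = 0.006484
  f(a) × f(c) ≥ 0, new interval: [0.821406, 0.834063]
Iteration 7:
  c_7 = (0.821406 + 0.834063)/2 = 0.827734
  f(c_7) = f(0.827734) = -0.008598
  f(a) × f(c) < 0, new interval: [0.821406, 0.827734]

After 7 iteration(s), the approximation is c_7 = 0.827734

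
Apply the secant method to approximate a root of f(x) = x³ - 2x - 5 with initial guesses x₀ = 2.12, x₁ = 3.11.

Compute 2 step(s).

f(x) = x³ - 2x - 5
x₀ = 2.12, x₁ = 3.11

Secant formula: x_{n+1} = x_n - f(x_n)(x_n - x_{n-1})/(f(x_n) - f(x_{n-1}))

Iteration 1:
  f(2.120000) = 0.288128
  f(3.110000) = 18.860231
  x_2 = 3.110000 - 18.860231×(3.110000 - 2.120000)/(18.860231 - 0.288128)
       = 2.104641
Iteration 2:
  f(3.110000) = 18.860231
  f(2.104641) = 0.113256
  x_3 = 2.104641 - 0.113256×(2.104641 - 3.110000)/(0.113256 - 18.860231)
       = 2.098567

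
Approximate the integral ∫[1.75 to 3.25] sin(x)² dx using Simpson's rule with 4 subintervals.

f(x) = sin(x)²
a = 1.75, b = 3.25, n = 4
h = (b - a)/n = 0.375000

Simpson's rule: (h/3)[f(x₀) + 4f(x₁) + 2f(x₂) + ... + f(xₙ)]

x_0 = 1.7500, f(x_0) = 0.968228, coefficient = 1
x_1 = 2.1250, f(x_1) = 0.723044, coefficient = 4
x_2 = 2.5000, f(x_2) = 0.358169, coefficient = 2
x_3 = 2.8750, f(x_3) = 0.069404, coefficient = 4
x_4 = 3.2500, f(x_4) = 0.011706, coefficient = 1

I ≈ (0.375000/3) × 4.866062 = 0.608258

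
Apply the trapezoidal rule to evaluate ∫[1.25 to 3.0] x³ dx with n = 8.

f(x) = x³
a = 1.25, b = 3.0, n = 8
h = (b - a)/n = 0.218750

Trapezoidal rule: (h/2)[f(x₀) + 2f(x₁) + 2f(x₂) + ... + f(xₙ)]

x_0 = 1.2500, f(x_0) = 1.953125, coefficient = 1
x_1 = 1.4688, f(x_1) = 3.168427, coefficient = 2
x_2 = 1.6875, f(x_2) = 4.805420, coefficient = 2
x_3 = 1.9062, f(x_3) = 6.926910, coefficient = 2
x_4 = 2.1250, f(x_4) = 9.595703, coefficient = 2
x_5 = 2.3438, f(x_5) = 12.874603, coefficient = 2
x_6 = 2.5625, f(x_6) = 16.826416, coefficient = 2
x_7 = 2.7812, f(x_7) = 21.513947, coefficient = 2
x_8 = 3.0000, f(x_8) = 27.000000, coefficient = 1

I ≈ (0.218750/2) × 180.375977 = 19.728622
Exact value: 19.639648
Error: 0.088974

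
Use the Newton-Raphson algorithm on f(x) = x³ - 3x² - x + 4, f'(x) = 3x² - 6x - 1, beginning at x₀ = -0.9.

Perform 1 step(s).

f(x) = x³ - 3x² - x + 4
f'(x) = 3x² - 6x - 1
x₀ = -0.9

Newton-Raphson formula: x_{n+1} = x_n - f(x_n)/f'(x_n)

Iteration 1:
  f(-0.900000) = 1.741000
  f'(-0.900000) = 6.830000
  x_1 = -0.900000 - 1.741000/6.830000 = -1.154905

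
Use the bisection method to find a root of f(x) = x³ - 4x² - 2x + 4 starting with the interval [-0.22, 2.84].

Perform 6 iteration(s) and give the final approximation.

f(x) = x³ - 4x² - 2x + 4
Initial interval: [-0.22, 2.84]

Iteration 1:
  c_1 = (-0.220000 + 2.840000)/2 = 1.310000
  f(c_1) = f(1.310000) = -3.236309
  f(a) × f(c) < 0, new interval: [-0.220000, 1.310000]
Iteration 2:
  c_2 = (-0.220000 + 1.310000)/2 = 0.545000
  f(c_2) = f(0.545000) = 1.883779
  f(a) × f(c) ≥ 0, new interval: [0.545000, 1.310000]
Iteration 3:
  c_3 = (0.545000 + 1.310000)/2 = 0.927500
  f(c_3) = f(0.927500) = -0.498137
  f(a) × f(c) < 0, new interval: [0.545000, 0.927500]
Iteration 4:
  c_4 = (0.545000 + 0.927500)/2 = 0.736250
  f(c_4) = f(0.736250) = 0.758338
  f(a) × f(c) ≥ 0, new interval: [0.736250, 0.927500]
Iteration 5:
  c_5 = (0.736250 + 0.927500)/2 = 0.831875
  f(c_5) = f(0.831875) = 0.143857
  f(a) × f(c) ≥ 0, new interval: [0.831875, 0.927500]
Iteration 6:
  c_6 = (0.831875 + 0.927500)/2 = 0.879687
  f(c_6) = f(0.879687) = -0.174029
  f(a) × f(c) < 0, new interval: [0.831875, 0.879687]

After 6 iteration(s), the approximation is c_6 = 0.879687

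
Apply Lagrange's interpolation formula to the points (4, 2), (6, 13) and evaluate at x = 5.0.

Lagrange interpolation formula:
P(x) = Σ yᵢ × Lᵢ(x)
where Lᵢ(x) = Π_{j≠i} (x - xⱼ)/(xᵢ - xⱼ)

L_0(5.0) = (5.0 - 6)/(4 - 6) = 0.500000
L_1(5.0) = (5.0 - 4)/(6 - 4) = 0.500000

P(5.0) = 2×L_0(5.0) + 13×L_1(5.0)
P(5.0) = 7.500000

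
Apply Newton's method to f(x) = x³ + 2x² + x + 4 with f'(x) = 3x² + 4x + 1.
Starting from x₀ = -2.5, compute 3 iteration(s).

f(x) = x³ + 2x² + x + 4
f'(x) = 3x² + 4x + 1
x₀ = -2.5

Newton-Raphson formula: x_{n+1} = x_n - f(x_n)/f'(x_n)

Iteration 1:
  f(-2.500000) = -1.625000
  f'(-2.500000) = 9.750000
  x_1 = -2.500000 - (-1.625000)/9.750000 = -2.333333
Iteration 2:
  f(-2.333333) = -0.148148
  f'(-2.333333) = 8.000000
  x_2 = -2.333333 - (-0.148148)/8.000000 = -2.314815
Iteration 3:
  f(-2.314815) = -0.001708
  f'(-2.314815) = 7.815844
  x_3 = -2.314815 - (-0.001708)/7.815844 = -2.314596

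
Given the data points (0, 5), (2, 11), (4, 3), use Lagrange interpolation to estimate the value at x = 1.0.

Lagrange interpolation formula:
P(x) = Σ yᵢ × Lᵢ(x)
where Lᵢ(x) = Π_{j≠i} (x - xⱼ)/(xᵢ - xⱼ)

L_0(1.0) = (1.0 - 2)/(0 - 2) × (1.0 - 4)/(0 - 4) = 0.375000
L_1(1.0) = (1.0 - 0)/(2 - 0) × (1.0 - 4)/(2 - 4) = 0.750000
L_2(1.0) = (1.0 - 0)/(4 - 0) × (1.0 - 2)/(4 - 2) = -0.125000

P(1.0) = 5×L_0(1.0) + 11×L_1(1.0) + 3×L_2(1.0)
P(1.0) = 9.750000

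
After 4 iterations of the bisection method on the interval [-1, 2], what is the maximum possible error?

Bisection error bound: |error| ≤ (b-a)/2^n
|error| ≤ (2 - (-1))/2^4 = 3/2^4
|error| ≤ 0.1875000000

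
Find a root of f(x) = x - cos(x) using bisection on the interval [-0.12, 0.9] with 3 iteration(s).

f(x) = x - cos(x)
Initial interval: [-0.12, 0.9]

Iteration 1:
  c_1 = (-0.120000 + 0.900000)/2 = 0.390000
  f(c_1) = f(0.390000) = -0.534909
  f(a) × f(c) ≥ 0, new interval: [0.390000, 0.900000]
Iteration 2:
  c_2 = (0.390000 + 0.900000)/2 = 0.645000
  f(c_2) = f(0.645000) = -0.154100
  f(a) × f(c) ≥ 0, new interval: [0.645000, 0.900000]
Iteration 3:
  c_3 = (0.645000 + 0.900000)/2 = 0.772500
  f(c_3) = f(0.772500) = 0.056332
  f(a) × f(c) < 0, new interval: [0.645000, 0.772500]

After 3 iteration(s), the approximation is c_3 = 0.772500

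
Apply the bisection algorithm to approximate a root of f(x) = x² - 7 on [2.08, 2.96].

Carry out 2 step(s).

f(x) = x² - 7
Initial interval: [2.08, 2.96]

Iteration 1:
  c_1 = (2.080000 + 2.960000)/2 = 2.520000
  f(c_1) = f(2.520000) = -0.649600
  f(a) × f(c) ≥ 0, new interval: [2.520000, 2.960000]
Iteration 2:
  c_2 = (2.520000 + 2.960000)/2 = 2.740000
  f(c_2) = f(2.740000) = 0.507600
  f(a) × f(c) < 0, new interval: [2.520000, 2.740000]

After 2 iteration(s), the approximation is c_2 = 2.740000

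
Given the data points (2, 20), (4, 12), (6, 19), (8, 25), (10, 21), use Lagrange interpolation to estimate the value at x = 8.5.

Lagrange interpolation formula:
P(x) = Σ yᵢ × Lᵢ(x)
where Lᵢ(x) = Π_{j≠i} (x - xⱼ)/(xᵢ - xⱼ)

L_0(8.5) = (8.5 - 4)/(2 - 4) × (8.5 - 6)/(2 - 6) × (8.5 - 8)/(2 - 8) × (8.5 - 10)/(2 - 10) = -0.021973
L_1(8.5) = (8.5 - 2)/(4 - 2) × (8.5 - 6)/(4 - 6) × (8.5 - 8)/(4 - 8) × (8.5 - 10)/(4 - 10) = 0.126953
L_2(8.5) = (8.5 - 2)/(6 - 2) × (8.5 - 4)/(6 - 4) × (8.5 - 8)/(6 - 8) × (8.5 - 10)/(6 - 10) = -0.342773
L_3(8.5) = (8.5 - 2)/(8 - 2) × (8.5 - 4)/(8 - 4) × (8.5 - 6)/(8 - 6) × (8.5 - 10)/(8 - 10) = 1.142578
L_4(8.5) = (8.5 - 2)/(10 - 2) × (8.5 - 4)/(10 - 4) × (8.5 - 6)/(10 - 6) × (8.5 - 8)/(10 - 8) = 0.095215

P(8.5) = 20×L_0(8.5) + 12×L_1(8.5) + 19×L_2(8.5) + 25×L_3(8.5) + 21×L_4(8.5)
P(8.5) = 25.135254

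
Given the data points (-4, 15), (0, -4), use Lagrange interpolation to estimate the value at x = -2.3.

Lagrange interpolation formula:
P(x) = Σ yᵢ × Lᵢ(x)
where Lᵢ(x) = Π_{j≠i} (x - xⱼ)/(xᵢ - xⱼ)

L_0(-2.3) = (-2.3 - 0)/(-4 - 0) = 0.575000
L_1(-2.3) = (-2.3 - (-4))/(0 - (-4)) = 0.425000

P(-2.3) = 15×L_0(-2.3) + (-4)×L_1(-2.3)
P(-2.3) = 6.925000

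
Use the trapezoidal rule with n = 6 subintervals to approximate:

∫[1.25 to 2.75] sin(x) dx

f(x) = sin(x)
a = 1.25, b = 2.75, n = 6
h = (b - a)/n = 0.250000

Trapezoidal rule: (h/2)[f(x₀) + 2f(x₁) + 2f(x₂) + ... + f(xₙ)]

x_0 = 1.2500, f(x_0) = 0.948985, coefficient = 1
x_1 = 1.5000, f(x_1) = 0.997495, coefficient = 2
x_2 = 1.7500, f(x_2) = 0.983986, coefficient = 2
x_3 = 2.0000, f(x_3) = 0.909297, coefficient = 2
x_4 = 2.2500, f(x_4) = 0.778073, coefficient = 2
x_5 = 2.5000, f(x_5) = 0.598472, coefficient = 2
x_6 = 2.7500, f(x_6) = 0.381661, coefficient = 1

I ≈ (0.250000/2) × 9.865293 = 1.233162
Exact value: 1.239625
Error: 0.006463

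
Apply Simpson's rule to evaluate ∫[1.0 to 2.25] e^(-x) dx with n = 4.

f(x) = e^(-x)
a = 1.0, b = 2.25, n = 4
h = (b - a)/n = 0.312500

Simpson's rule: (h/3)[f(x₀) + 4f(x₁) + 2f(x₂) + ... + f(xₙ)]

x_0 = 1.0000, f(x_0) = 0.367879, coefficient = 1
x_1 = 1.3125, f(x_1) = 0.269146, coefficient = 4
x_2 = 1.6250, f(x_2) = 0.196912, coefficient = 2
x_3 = 1.9375, f(x_3) = 0.144064, coefficient = 4
x_4 = 2.2500, f(x_4) = 0.105399, coefficient = 1

I ≈ (0.312500/3) × 2.519942 = 0.262494
Exact value: 0.262480
Error: 0.000014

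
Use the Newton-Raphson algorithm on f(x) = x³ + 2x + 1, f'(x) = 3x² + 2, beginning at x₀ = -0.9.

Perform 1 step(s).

f(x) = x³ + 2x + 1
f'(x) = 3x² + 2
x₀ = -0.9

Newton-Raphson formula: x_{n+1} = x_n - f(x_n)/f'(x_n)

Iteration 1:
  f(-0.900000) = -1.529000
  f'(-0.900000) = 4.430000
  x_1 = -0.900000 - (-1.529000)/4.430000 = -0.554853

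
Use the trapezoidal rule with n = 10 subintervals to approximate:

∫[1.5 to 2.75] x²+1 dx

f(x) = x²+1
a = 1.5, b = 2.75, n = 10
h = (b - a)/n = 0.125000

Trapezoidal rule: (h/2)[f(x₀) + 2f(x₁) + 2f(x₂) + ... + f(xₙ)]

x_0 = 1.5000, f(x_0) = 3.250000, coefficient = 1
x_1 = 1.6250, f(x_1) = 3.640625, coefficient = 2
x_2 = 1.7500, f(x_2) = 4.062500, coefficient = 2
x_3 = 1.8750, f(x_3) = 4.515625, coefficient = 2
x_4 = 2.0000, f(x_4) = 5.000000, coefficient = 2
x_5 = 2.1250, f(x_5) = 5.515625, coefficient = 2
x_6 = 2.2500, f(x_6) = 6.062500, coefficient = 2
x_7 = 2.3750, f(x_7) = 6.640625, coefficient = 2
x_8 = 2.5000, f(x_8) = 7.250000, coefficient = 2
x_9 = 2.6250, f(x_9) = 7.890625, coefficient = 2
x_10 = 2.7500, f(x_10) = 8.562500, coefficient = 1

I ≈ (0.125000/2) × 112.968750 = 7.060547
Exact value: 7.057292
Error: 0.003255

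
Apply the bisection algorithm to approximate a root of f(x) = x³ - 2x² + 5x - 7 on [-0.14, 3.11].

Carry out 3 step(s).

f(x) = x³ - 2x² + 5x - 7
Initial interval: [-0.14, 3.11]

Iteration 1:
  c_1 = (-0.140000 + 3.110000)/2 = 1.485000
  f(c_1) = f(1.485000) = -0.710691
  f(a) × f(c) ≥ 0, new interval: [1.485000, 3.110000]
Iteration 2:
  c_2 = (1.485000 + 3.110000)/2 = 2.297500
  f(c_2) = f(2.297500) = 6.057856
  f(a) × f(c) < 0, new interval: [1.485000, 2.297500]
Iteration 3:
  c_3 = (1.485000 + 2.297500)/2 = 1.891250
  f(c_3) = f(1.891250) = 2.067270
  f(a) × f(c) < 0, new interval: [1.485000, 1.891250]

After 3 iteration(s), the approximation is c_3 = 1.891250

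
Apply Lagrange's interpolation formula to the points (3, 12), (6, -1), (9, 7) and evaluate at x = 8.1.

Lagrange interpolation formula:
P(x) = Σ yᵢ × Lᵢ(x)
where Lᵢ(x) = Π_{j≠i} (x - xⱼ)/(xᵢ - xⱼ)

L_0(8.1) = (8.1 - 6)/(3 - 6) × (8.1 - 9)/(3 - 9) = -0.105000
L_1(8.1) = (8.1 - 3)/(6 - 3) × (8.1 - 9)/(6 - 9) = 0.510000
L_2(8.1) = (8.1 - 3)/(9 - 3) × (8.1 - 6)/(9 - 6) = 0.595000

P(8.1) = 12×L_0(8.1) + (-1)×L_1(8.1) + 7×L_2(8.1)
P(8.1) = 2.395000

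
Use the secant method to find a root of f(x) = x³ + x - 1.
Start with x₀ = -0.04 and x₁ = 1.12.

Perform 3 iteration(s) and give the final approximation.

f(x) = x³ + x - 1
x₀ = -0.04, x₁ = 1.12

Secant formula: x_{n+1} = x_n - f(x_n)(x_n - x_{n-1})/(f(x_n) - f(x_{n-1}))

Iteration 1:
  f(-0.040000) = -1.040064
  f(1.120000) = 1.524928
  x_2 = 1.120000 - 1.524928×(1.120000 - (-0.040000))/(1.524928 - (-1.040064))
       = 0.430362
Iteration 2:
  f(1.120000) = 1.524928
  f(0.430362) = -0.489930
  x_3 = 0.430362 - (-0.489930)×(0.430362 - 1.120000)/(-0.489930 - 1.524928)
       = 0.598053
Iteration 3:
  f(0.430362) = -0.489930
  f(0.598053) = -0.188042
  x_4 = 0.598053 - (-0.188042)×(0.598053 - 0.430362)/(-0.188042 - (-0.489930))
       = 0.702506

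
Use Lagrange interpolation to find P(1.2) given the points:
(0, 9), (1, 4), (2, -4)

Lagrange interpolation formula:
P(x) = Σ yᵢ × Lᵢ(x)
where Lᵢ(x) = Π_{j≠i} (x - xⱼ)/(xᵢ - xⱼ)

L_0(1.2) = (1.2 - 1)/(0 - 1) × (1.2 - 2)/(0 - 2) = -0.080000
L_1(1.2) = (1.2 - 0)/(1 - 0) × (1.2 - 2)/(1 - 2) = 0.960000
L_2(1.2) = (1.2 - 0)/(2 - 0) × (1.2 - 1)/(2 - 1) = 0.120000

P(1.2) = 9×L_0(1.2) + 4×L_1(1.2) + (-4)×L_2(1.2)
P(1.2) = 2.640000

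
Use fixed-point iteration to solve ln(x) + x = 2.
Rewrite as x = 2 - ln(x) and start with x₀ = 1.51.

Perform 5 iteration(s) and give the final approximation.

Equation: ln(x) + x = 2
Fixed-point form: x = 2 - ln(x)
x₀ = 1.51

x_1 = g(1.510000) = 1.587890
x_2 = g(1.587890) = 1.537594
x_3 = g(1.537594) = 1.569781
x_4 = g(1.569781) = 1.549064
x_5 = g(1.549064) = 1.562349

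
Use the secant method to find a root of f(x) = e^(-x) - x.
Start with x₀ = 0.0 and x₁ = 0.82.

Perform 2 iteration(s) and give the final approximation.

f(x) = e^(-x) - x
x₀ = 0.0, x₁ = 0.82

Secant formula: x_{n+1} = x_n - f(x_n)(x_n - x_{n-1})/(f(x_n) - f(x_{n-1}))

Iteration 1:
  f(0.000000) = 1.000000
  f(0.820000) = -0.379568
  x_2 = 0.820000 - (-0.379568)×(0.820000 - 0.000000)/(-0.379568 - 1.000000)
       = 0.594389
Iteration 2:
  f(0.820000) = -0.379568
  f(0.594389) = -0.042489
  x_3 = 0.594389 - (-0.042489)×(0.594389 - 0.820000)/(-0.042489 - (-0.379568))
       = 0.565950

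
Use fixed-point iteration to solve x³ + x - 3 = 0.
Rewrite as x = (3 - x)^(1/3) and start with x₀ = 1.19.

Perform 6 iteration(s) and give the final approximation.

Equation: x³ + x - 3 = 0
Fixed-point form: x = (3 - x)^(1/3)
x₀ = 1.19

x_1 = g(1.190000) = 1.218689
x_2 = g(1.218689) = 1.212216
x_3 = g(1.212216) = 1.213682
x_4 = g(1.213682) = 1.213350
x_5 = g(1.213350) = 1.213426
x_6 = g(1.213426) = 1.213409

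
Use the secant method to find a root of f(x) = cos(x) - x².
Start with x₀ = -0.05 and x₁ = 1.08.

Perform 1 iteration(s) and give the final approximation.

f(x) = cos(x) - x²
x₀ = -0.05, x₁ = 1.08

Secant formula: x_{n+1} = x_n - f(x_n)(x_n - x_{n-1})/(f(x_n) - f(x_{n-1}))

Iteration 1:
  f(-0.050000) = 0.996250
  f(1.080000) = -0.695072
  x_2 = 1.080000 - (-0.695072)×(1.080000 - (-0.050000))/(-0.695072 - 0.996250)
       = 0.615611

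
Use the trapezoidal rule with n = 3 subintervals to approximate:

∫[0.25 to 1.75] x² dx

f(x) = x²
a = 0.25, b = 1.75, n = 3
h = (b - a)/n = 0.500000

Trapezoidal rule: (h/2)[f(x₀) + 2f(x₁) + 2f(x₂) + ... + f(xₙ)]

x_0 = 0.2500, f(x_0) = 0.062500, coefficient = 1
x_1 = 0.7500, f(x_1) = 0.562500, coefficient = 2
x_2 = 1.2500, f(x_2) = 1.562500, coefficient = 2
x_3 = 1.7500, f(x_3) = 3.062500, coefficient = 1

I ≈ (0.500000/2) × 7.375000 = 1.843750
Exact value: 1.781250
Error: 0.062500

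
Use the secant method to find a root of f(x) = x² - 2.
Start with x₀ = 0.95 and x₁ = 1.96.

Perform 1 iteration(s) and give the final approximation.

f(x) = x² - 2
x₀ = 0.95, x₁ = 1.96

Secant formula: x_{n+1} = x_n - f(x_n)(x_n - x_{n-1})/(f(x_n) - f(x_{n-1}))

Iteration 1:
  f(0.950000) = -1.097500
  f(1.960000) = 1.841600
  x_2 = 1.960000 - 1.841600×(1.960000 - 0.950000)/(1.841600 - (-1.097500))
       = 1.327148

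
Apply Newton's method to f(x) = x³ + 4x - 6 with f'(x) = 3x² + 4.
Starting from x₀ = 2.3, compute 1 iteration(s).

f(x) = x³ + 4x - 6
f'(x) = 3x² + 4
x₀ = 2.3

Newton-Raphson formula: x_{n+1} = x_n - f(x_n)/f'(x_n)

Iteration 1:
  f(2.300000) = 15.367000
  f'(2.300000) = 19.870000
  x_1 = 2.300000 - 15.367000/19.870000 = 1.526623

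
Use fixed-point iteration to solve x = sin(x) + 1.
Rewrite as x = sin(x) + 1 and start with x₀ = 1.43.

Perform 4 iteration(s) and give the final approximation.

Equation: x = sin(x) + 1
Fixed-point form: x = sin(x) + 1
x₀ = 1.43

x_1 = g(1.430000) = 1.990105
x_2 = g(1.990105) = 1.913371
x_3 = g(1.913371) = 1.941893
x_4 = g(1.941893) = 1.931930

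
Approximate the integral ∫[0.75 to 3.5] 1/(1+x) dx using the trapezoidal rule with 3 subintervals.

f(x) = 1/(1+x)
a = 0.75, b = 3.5, n = 3
h = (b - a)/n = 0.916667

Trapezoidal rule: (h/2)[f(x₀) + 2f(x₁) + 2f(x₂) + ... + f(xₙ)]

x_0 = 0.7500, f(x_0) = 0.571429, coefficient = 1
x_1 = 1.6667, f(x_1) = 0.375000, coefficient = 2
x_2 = 2.5833, f(x_2) = 0.279070, coefficient = 2
x_3 = 3.5000, f(x_3) = 0.222222, coefficient = 1

I ≈ (0.916667/2) × 2.101790 = 0.963321
Exact value: 0.944462
Error: 0.018859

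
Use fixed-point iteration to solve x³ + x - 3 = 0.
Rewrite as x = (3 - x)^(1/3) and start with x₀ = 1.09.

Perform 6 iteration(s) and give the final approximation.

Equation: x³ + x - 3 = 0
Fixed-point form: x = (3 - x)^(1/3)
x₀ = 1.09

x_1 = g(1.090000) = 1.240731
x_2 = g(1.240731) = 1.207195
x_3 = g(1.207195) = 1.214817
x_4 = g(1.214817) = 1.213093
x_5 = g(1.213093) = 1.213484
x_6 = g(1.213484) = 1.213395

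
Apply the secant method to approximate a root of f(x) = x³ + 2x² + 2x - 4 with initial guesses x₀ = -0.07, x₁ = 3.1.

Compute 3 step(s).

f(x) = x³ + 2x² + 2x - 4
x₀ = -0.07, x₁ = 3.1

Secant formula: x_{n+1} = x_n - f(x_n)(x_n - x_{n-1})/(f(x_n) - f(x_{n-1}))

Iteration 1:
  f(-0.070000) = -4.130543
  f(3.100000) = 51.211000
  x_2 = 3.100000 - 51.211000×(3.100000 - (-0.070000))/(51.211000 - (-4.130543))
       = 0.166600
Iteration 2:
  f(3.100000) = 51.211000
  f(0.166600) = -3.606664
  x_3 = 0.166600 - (-3.606664)×(0.166600 - 3.100000)/(-3.606664 - 51.211000)
       = 0.359600
Iteration 3:
  f(0.166600) = -3.606664
  f(0.359600) = -2.975676
  x_4 = 0.359600 - (-2.975676)×(0.359600 - 0.166600)/(-2.975676 - (-3.606664))
       = 1.269766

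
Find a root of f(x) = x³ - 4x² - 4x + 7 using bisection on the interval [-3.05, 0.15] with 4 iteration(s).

f(x) = x³ - 4x² - 4x + 7
Initial interval: [-3.05, 0.15]

Iteration 1:
  c_1 = (-3.050000 + 0.150000)/2 = -1.450000
  f(c_1) = f(-1.450000) = 1.341375
  f(a) × f(c) < 0, new interval: [-3.050000, -1.450000]
Iteration 2:
  c_2 = (-3.050000 + (-1.450000))/2 = -2.250000
  f(c_2) = f(-2.250000) = -15.640625
  f(a) × f(c) ≥ 0, new interval: [-2.250000, -1.450000]
Iteration 3:
  c_3 = (-2.250000 + (-1.450000))/2 = -1.850000
  f(c_3) = f(-1.850000) = -5.621625
  f(a) × f(c) ≥ 0, new interval: [-1.850000, -1.450000]
Iteration 4:
  c_4 = (-1.850000 + (-1.450000))/2 = -1.650000
  f(c_4) = f(-1.650000) = -1.782125
  f(a) × f(c) ≥ 0, new interval: [-1.650000, -1.450000]

After 4 iteration(s), the approximation is c_4 = -1.650000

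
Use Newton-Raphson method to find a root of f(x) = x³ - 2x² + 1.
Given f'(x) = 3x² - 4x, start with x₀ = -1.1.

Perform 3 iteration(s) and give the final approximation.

f(x) = x³ - 2x² + 1
f'(x) = 3x² - 4x
x₀ = -1.1

Newton-Raphson formula: x_{n+1} = x_n - f(x_n)/f'(x_n)

Iteration 1:
  f(-1.100000) = -2.751000
  f'(-1.100000) = 8.030000
  x_1 = -1.100000 - (-2.751000)/8.030000 = -0.757410
Iteration 2:
  f(-0.757410) = -0.581842
  f'(-0.757410) = 4.750647
  x_2 = -0.757410 - (-0.581842)/4.750647 = -0.634933
Iteration 3:
  f(-0.634933) = -0.062248
  f'(-0.634933) = 3.749155
  x_3 = -0.634933 - (-0.062248)/3.749155 = -0.618330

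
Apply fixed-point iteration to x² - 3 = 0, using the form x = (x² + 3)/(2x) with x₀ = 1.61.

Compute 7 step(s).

Equation: x² - 3 = 0
Fixed-point form: x = (x² + 3)/(2x)
x₀ = 1.61

x_1 = g(1.610000) = 1.736677
x_2 = g(1.736677) = 1.732057
x_3 = g(1.732057) = 1.732051
x_4 = g(1.732051) = 1.732051
x_5 = g(1.732051) = 1.732051
x_6 = g(1.732051) = 1.732051
x_7 = g(1.732051) = 1.732051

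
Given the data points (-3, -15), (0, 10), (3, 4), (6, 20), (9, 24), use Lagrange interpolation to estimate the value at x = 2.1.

Lagrange interpolation formula:
P(x) = Σ yᵢ × Lᵢ(x)
where Lᵢ(x) = Π_{j≠i} (x - xⱼ)/(xᵢ - xⱼ)

L_0(2.1) = (2.1 - 0)/(-3 - 0) × (2.1 - 3)/(-3 - 3) × (2.1 - 6)/(-3 - 6) × (2.1 - 9)/(-3 - 9) = -0.026163
L_1(2.1) = (2.1 - (-3))/(0 - (-3)) × (2.1 - 3)/(0 - 3) × (2.1 - 6)/(0 - 6) × (2.1 - 9)/(0 - 9) = 0.254150
L_2(2.1) = (2.1 - (-3))/(3 - (-3)) × (2.1 - 0)/(3 - 0) × (2.1 - 6)/(3 - 6) × (2.1 - 9)/(3 - 9) = 0.889525
L_3(2.1) = (2.1 - (-3))/(6 - (-3)) × (2.1 - 0)/(6 - 0) × (2.1 - 3)/(6 - 3) × (2.1 - 9)/(6 - 9) = -0.136850
L_4(2.1) = (2.1 - (-3))/(9 - (-3)) × (2.1 - 0)/(9 - 0) × (2.1 - 3)/(9 - 3) × (2.1 - 6)/(9 - 6) = 0.019338

P(2.1) = (-15)×L_0(2.1) + 10×L_1(2.1) + 4×L_2(2.1) + 20×L_3(2.1) + 24×L_4(2.1)
P(2.1) = 4.219138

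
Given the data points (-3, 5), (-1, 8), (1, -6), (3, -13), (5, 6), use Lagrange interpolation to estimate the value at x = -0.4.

Lagrange interpolation formula:
P(x) = Σ yᵢ × Lᵢ(x)
where Lᵢ(x) = Π_{j≠i} (x - xⱼ)/(xᵢ - xⱼ)

L_0(-0.4) = (-0.4 - (-1))/(-3 - (-1)) × (-0.4 - 1)/(-3 - 1) × (-0.4 - 3)/(-3 - 3) × (-0.4 - 5)/(-3 - 5) = -0.040163
L_1(-0.4) = (-0.4 - (-3))/(-1 - (-3)) × (-0.4 - 1)/(-1 - 1) × (-0.4 - 3)/(-1 - 3) × (-0.4 - 5)/(-1 - 5) = 0.696150
L_2(-0.4) = (-0.4 - (-3))/(1 - (-3)) × (-0.4 - (-1))/(1 - (-1)) × (-0.4 - 3)/(1 - 3) × (-0.4 - 5)/(1 - 5) = 0.447525
L_3(-0.4) = (-0.4 - (-3))/(3 - (-3)) × (-0.4 - (-1))/(3 - (-1)) × (-0.4 - 1)/(3 - 1) × (-0.4 - 5)/(3 - 5) = -0.122850
L_4(-0.4) = (-0.4 - (-3))/(5 - (-3)) × (-0.4 - (-1))/(5 - (-1)) × (-0.4 - 1)/(5 - 1) × (-0.4 - 3)/(5 - 3) = 0.019338

P(-0.4) = 5×L_0(-0.4) + 8×L_1(-0.4) + (-6)×L_2(-0.4) + (-13)×L_3(-0.4) + 6×L_4(-0.4)
P(-0.4) = 4.396312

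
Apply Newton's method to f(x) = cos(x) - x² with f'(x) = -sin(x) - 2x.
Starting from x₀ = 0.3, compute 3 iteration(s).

f(x) = cos(x) - x²
f'(x) = -sin(x) - 2x
x₀ = 0.3

Newton-Raphson formula: x_{n+1} = x_n - f(x_n)/f'(x_n)

Iteration 1:
  f(0.300000) = 0.865336
  f'(0.300000) = -0.895520
  x_1 = 0.300000 - 0.865336/(-0.895520) = 1.266295
Iteration 2:
  f(1.266295) = -1.303685
  f'(1.266295) = -3.486586
  x_2 = 1.266295 - (-1.303685)/(-3.486586) = 0.892380
Iteration 3:
  f(0.892380) = -0.168782
  f'(0.892380) = -2.563329
  x_3 = 0.892380 - (-0.168782)/(-2.563329) = 0.826535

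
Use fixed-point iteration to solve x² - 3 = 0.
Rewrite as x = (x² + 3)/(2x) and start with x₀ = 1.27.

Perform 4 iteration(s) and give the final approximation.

Equation: x² - 3 = 0
Fixed-point form: x = (x² + 3)/(2x)
x₀ = 1.27

x_1 = g(1.270000) = 1.816102
x_2 = g(1.816102) = 1.733996
x_3 = g(1.733996) = 1.732052
x_4 = g(1.732052) = 1.732051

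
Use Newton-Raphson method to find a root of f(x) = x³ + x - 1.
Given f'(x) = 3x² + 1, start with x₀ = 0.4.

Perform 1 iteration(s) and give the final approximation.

f(x) = x³ + x - 1
f'(x) = 3x² + 1
x₀ = 0.4

Newton-Raphson formula: x_{n+1} = x_n - f(x_n)/f'(x_n)

Iteration 1:
  f(0.400000) = -0.536000
  f'(0.400000) = 1.480000
  x_1 = 0.400000 - (-0.536000)/1.480000 = 0.762162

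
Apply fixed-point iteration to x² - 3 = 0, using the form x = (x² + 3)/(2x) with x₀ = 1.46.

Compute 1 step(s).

Equation: x² - 3 = 0
Fixed-point form: x = (x² + 3)/(2x)
x₀ = 1.46

x_1 = g(1.460000) = 1.757397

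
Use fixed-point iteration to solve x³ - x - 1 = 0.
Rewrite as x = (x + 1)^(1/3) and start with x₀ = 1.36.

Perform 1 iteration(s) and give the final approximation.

Equation: x³ - x - 1 = 0
Fixed-point form: x = (x + 1)^(1/3)
x₀ = 1.36

x_1 = g(1.360000) = 1.331386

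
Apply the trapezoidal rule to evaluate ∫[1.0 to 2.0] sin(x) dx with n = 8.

f(x) = sin(x)
a = 1.0, b = 2.0, n = 8
h = (b - a)/n = 0.125000

Trapezoidal rule: (h/2)[f(x₀) + 2f(x₁) + 2f(x₂) + ... + f(xₙ)]

x_0 = 1.0000, f(x_0) = 0.841471, coefficient = 1
x_1 = 1.1250, f(x_1) = 0.902268, coefficient = 2
x_2 = 1.2500, f(x_2) = 0.948985, coefficient = 2
x_3 = 1.3750, f(x_3) = 0.980893, coefficient = 2
x_4 = 1.5000, f(x_4) = 0.997495, coefficient = 2
x_5 = 1.6250, f(x_5) = 0.998531, coefficient = 2
x_6 = 1.7500, f(x_6) = 0.983986, coefficient = 2
x_7 = 1.8750, f(x_7) = 0.954086, coefficient = 2
x_8 = 2.0000, f(x_8) = 0.909297, coefficient = 1

I ≈ (0.125000/2) × 15.283255 = 0.955203
Exact value: 0.956449
Error: 0.001246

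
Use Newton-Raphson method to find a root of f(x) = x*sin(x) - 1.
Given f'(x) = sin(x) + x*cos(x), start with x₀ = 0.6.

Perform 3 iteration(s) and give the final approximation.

f(x) = x*sin(x) - 1
f'(x) = sin(x) + x*cos(x)
x₀ = 0.6

Newton-Raphson formula: x_{n+1} = x_n - f(x_n)/f'(x_n)

Iteration 1:
  f(0.600000) = -0.661215
  f'(0.600000) = 1.059844
  x_1 = 0.600000 - (-0.661215)/1.059844 = 1.223879
Iteration 2:
  f(1.223879) = 0.150967
  f'(1.223879) = 1.356545
  x_2 = 1.223879 - 0.150967/1.356545 = 1.112591
Iteration 3:
  f(1.112591) = -0.002175
  f'(1.112591) = 1.388990
  x_3 = 1.112591 - (-0.002175)/1.388990 = 1.114157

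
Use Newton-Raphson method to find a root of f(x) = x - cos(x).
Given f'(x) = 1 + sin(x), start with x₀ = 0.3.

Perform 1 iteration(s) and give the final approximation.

f(x) = x - cos(x)
f'(x) = 1 + sin(x)
x₀ = 0.3

Newton-Raphson formula: x_{n+1} = x_n - f(x_n)/f'(x_n)

Iteration 1:
  f(0.300000) = -0.655336
  f'(0.300000) = 1.295520
  x_1 = 0.300000 - (-0.655336)/1.295520 = 0.805848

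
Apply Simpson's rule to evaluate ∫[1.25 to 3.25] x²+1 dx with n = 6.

f(x) = x²+1
a = 1.25, b = 3.25, n = 6
h = (b - a)/n = 0.333333

Simpson's rule: (h/3)[f(x₀) + 4f(x₁) + 2f(x₂) + ... + f(xₙ)]

x_0 = 1.2500, f(x_0) = 2.562500, coefficient = 1
x_1 = 1.5833, f(x_1) = 3.506944, coefficient = 4
x_2 = 1.9167, f(x_2) = 4.673611, coefficient = 2
x_3 = 2.2500, f(x_3) = 6.062500, coefficient = 4
x_4 = 2.5833, f(x_4) = 7.673611, coefficient = 2
x_5 = 2.9167, f(x_5) = 9.506944, coefficient = 4
x_6 = 3.2500, f(x_6) = 11.562500, coefficient = 1

I ≈ (0.333333/3) × 115.125000 = 12.791667
Exact value: 12.791667
Error: 0.000000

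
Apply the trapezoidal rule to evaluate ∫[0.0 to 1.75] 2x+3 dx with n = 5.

f(x) = 2x+3
a = 0.0, b = 1.75, n = 5
h = (b - a)/n = 0.350000

Trapezoidal rule: (h/2)[f(x₀) + 2f(x₁) + 2f(x₂) + ... + f(xₙ)]

x_0 = 0.0000, f(x_0) = 3.000000, coefficient = 1
x_1 = 0.3500, f(x_1) = 3.700000, coefficient = 2
x_2 = 0.7000, f(x_2) = 4.400000, coefficient = 2
x_3 = 1.0500, f(x_3) = 5.100000, coefficient = 2
x_4 = 1.4000, f(x_4) = 5.800000, coefficient = 2
x_5 = 1.7500, f(x_5) = 6.500000, coefficient = 1

I ≈ (0.350000/2) × 47.500000 = 8.312500
Exact value: 8.312500
Error: 0.000000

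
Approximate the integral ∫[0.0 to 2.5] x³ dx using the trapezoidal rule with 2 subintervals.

f(x) = x³
a = 0.0, b = 2.5, n = 2
h = (b - a)/n = 1.250000

Trapezoidal rule: (h/2)[f(x₀) + 2f(x₁) + 2f(x₂) + ... + f(xₙ)]

x_0 = 0.0000, f(x_0) = 0.000000, coefficient = 1
x_1 = 1.2500, f(x_1) = 1.953125, coefficient = 2
x_2 = 2.5000, f(x_2) = 15.625000, coefficient = 1

I ≈ (1.250000/2) × 19.531250 = 12.207031
Exact value: 9.765625
Error: 2.441406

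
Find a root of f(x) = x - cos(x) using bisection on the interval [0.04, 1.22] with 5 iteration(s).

f(x) = x - cos(x)
Initial interval: [0.04, 1.22]

Iteration 1:
  c_1 = (0.040000 + 1.220000)/2 = 0.630000
  f(c_1) = f(0.630000) = -0.178028
  f(a) × f(c) ≥ 0, new interval: [0.630000, 1.220000]
Iteration 2:
  c_2 = (0.630000 + 1.220000)/2 = 0.925000
  f(c_2) = f(0.925000) = 0.323165
  f(a) × f(c) < 0, new interval: [0.630000, 0.925000]
Iteration 3:
  c_3 = (0.630000 + 0.925000)/2 = 0.777500
  f(c_3) = f(0.777500) = 0.064830
  f(a) × f(c) < 0, new interval: [0.630000, 0.777500]
Iteration 4:
  c_4 = (0.630000 + 0.777500)/2 = 0.703750
  f(c_4) = f(0.703750) = -0.058671
  f(a) × f(c) ≥ 0, new interval: [0.703750, 0.777500]
Iteration 5:
  c_5 = (0.703750 + 0.777500)/2 = 0.740625
  f(c_5) = f(0.740625) = 0.002578
  f(a) × f(c) < 0, new interval: [0.703750, 0.740625]

After 5 iteration(s), the approximation is c_5 = 0.740625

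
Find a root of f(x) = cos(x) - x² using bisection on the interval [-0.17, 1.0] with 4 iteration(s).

f(x) = cos(x) - x²
Initial interval: [-0.17, 1.0]

Iteration 1:
  c_1 = (-0.170000 + 1.000000)/2 = 0.415000
  f(c_1) = f(0.415000) = 0.742891
  f(a) × f(c) ≥ 0, new interval: [0.415000, 1.000000]
Iteration 2:
  c_2 = (0.415000 + 1.000000)/2 = 0.707500
  f(c_2) = f(0.707500) = 0.259433
  f(a) × f(c) ≥ 0, new interval: [0.707500, 1.000000]
Iteration 3:
  c_3 = (0.707500 + 1.000000)/2 = 0.853750
  f(c_3) = f(0.853750) = -0.071728
  f(a) × f(c) < 0, new interval: [0.707500, 0.853750]
Iteration 4:
  c_4 = (0.707500 + 0.853750)/2 = 0.780625
  f(c_4) = f(0.780625) = 0.101098
  f(a) × f(c) ≥ 0, new interval: [0.780625, 0.853750]

After 4 iteration(s), the approximation is c_4 = 0.780625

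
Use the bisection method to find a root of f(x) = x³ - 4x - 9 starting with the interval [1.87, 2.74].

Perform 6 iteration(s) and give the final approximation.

f(x) = x³ - 4x - 9
Initial interval: [1.87, 2.74]

Iteration 1:
  c_1 = (1.870000 + 2.740000)/2 = 2.305000
  f(c_1) = f(2.305000) = -5.973477
  f(a) × f(c) ≥ 0, new interval: [2.305000, 2.740000]
Iteration 2:
  c_2 = (2.305000 + 2.740000)/2 = 2.522500
  f(c_2) = f(2.522500) = -3.039317
  f(a) × f(c) ≥ 0, new interval: [2.522500, 2.740000]
Iteration 3:
  c_3 = (2.522500 + 2.740000)/2 = 2.631250
  f(c_3) = f(2.631250) = -1.307602
  f(a) × f(c) ≥ 0, new interval: [2.631250, 2.740000]
Iteration 4:
  c_4 = (2.631250 + 2.740000)/2 = 2.685625
  f(c_4) = f(2.685625) = -0.372210
  f(a) × f(c) ≥ 0, new interval: [2.685625, 2.740000]
Iteration 5:
  c_5 = (2.685625 + 2.740000)/2 = 2.712813
  f(c_5) = f(2.712813) = 0.113291
  f(a) × f(c) < 0, new interval: [2.685625, 2.712813]
Iteration 6:
  c_6 = (2.685625 + 2.712813)/2 = 2.699219
  f(c_6) = f(2.699219) = -0.130956
  f(a) × f(c) ≥ 0, new interval: [2.699219, 2.712813]

After 6 iteration(s), the approximation is c_6 = 2.699219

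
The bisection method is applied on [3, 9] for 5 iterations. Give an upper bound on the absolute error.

Bisection error bound: |error| ≤ (b-a)/2^n
|error| ≤ (9 - 3)/2^5 = 6/2^5
|error| ≤ 0.1875000000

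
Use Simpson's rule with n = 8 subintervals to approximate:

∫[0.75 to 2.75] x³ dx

f(x) = x³
a = 0.75, b = 2.75, n = 8
h = (b - a)/n = 0.250000

Simpson's rule: (h/3)[f(x₀) + 4f(x₁) + 2f(x₂) + ... + f(xₙ)]

x_0 = 0.7500, f(x_0) = 0.421875, coefficient = 1
x_1 = 1.0000, f(x_1) = 1.000000, coefficient = 4
x_2 = 1.2500, f(x_2) = 1.953125, coefficient = 2
x_3 = 1.5000, f(x_3) = 3.375000, coefficient = 4
x_4 = 1.7500, f(x_4) = 5.359375, coefficient = 2
x_5 = 2.0000, f(x_5) = 8.000000, coefficient = 4
x_6 = 2.2500, f(x_6) = 11.390625, coefficient = 2
x_7 = 2.5000, f(x_7) = 15.625000, coefficient = 4
x_8 = 2.7500, f(x_8) = 20.796875, coefficient = 1

I ≈ (0.250000/3) × 170.625000 = 14.218750
Exact value: 14.218750
Error: 0.000000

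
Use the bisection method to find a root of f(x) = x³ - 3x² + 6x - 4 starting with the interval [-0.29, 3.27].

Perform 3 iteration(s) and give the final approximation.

f(x) = x³ - 3x² + 6x - 4
Initial interval: [-0.29, 3.27]

Iteration 1:
  c_1 = (-0.290000 + 3.270000)/2 = 1.490000
  f(c_1) = f(1.490000) = 1.587649
  f(a) × f(c) < 0, new interval: [-0.290000, 1.490000]
Iteration 2:
  c_2 = (-0.290000 + 1.490000)/2 = 0.600000
  f(c_2) = f(0.600000) = -1.264000
  f(a) × f(c) ≥ 0, new interval: [0.600000, 1.490000]
Iteration 3:
  c_3 = (0.600000 + 1.490000)/2 = 1.045000
  f(c_3) = f(1.045000) = 0.135091
  f(a) × f(c) < 0, new interval: [0.600000, 1.045000]

After 3 iteration(s), the approximation is c_3 = 1.045000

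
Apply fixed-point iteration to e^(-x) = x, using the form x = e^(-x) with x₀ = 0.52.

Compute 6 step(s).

Equation: e^(-x) = x
Fixed-point form: x = e^(-x)
x₀ = 0.52

x_1 = g(0.520000) = 0.594521
x_2 = g(0.594521) = 0.551827
x_3 = g(0.551827) = 0.575897
x_4 = g(0.575897) = 0.562201
x_5 = g(0.562201) = 0.569953
x_6 = g(0.569953) = 0.565552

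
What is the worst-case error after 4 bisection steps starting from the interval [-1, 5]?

Bisection error bound: |error| ≤ (b-a)/2^n
|error| ≤ (5 - (-1))/2^4 = 6/2^4
|error| ≤ 0.3750000000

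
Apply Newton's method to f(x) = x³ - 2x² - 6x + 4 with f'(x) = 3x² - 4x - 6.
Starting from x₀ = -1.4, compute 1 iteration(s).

f(x) = x³ - 2x² - 6x + 4
f'(x) = 3x² - 4x - 6
x₀ = -1.4

Newton-Raphson formula: x_{n+1} = x_n - f(x_n)/f'(x_n)

Iteration 1:
  f(-1.400000) = 5.736000
  f'(-1.400000) = 5.480000
  x_1 = -1.400000 - 5.736000/5.480000 = -2.446715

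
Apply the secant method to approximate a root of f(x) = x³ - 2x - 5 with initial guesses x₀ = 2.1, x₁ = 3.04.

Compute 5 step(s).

f(x) = x³ - 2x - 5
x₀ = 2.1, x₁ = 3.04

Secant formula: x_{n+1} = x_n - f(x_n)(x_n - x_{n-1})/(f(x_n) - f(x_{n-1}))

Iteration 1:
  f(2.100000) = 0.061000
  f(3.040000) = 17.014464
  x_2 = 3.040000 - 17.014464×(3.040000 - 2.100000)/(17.014464 - 0.061000)
       = 2.096618
Iteration 2:
  f(3.040000) = 17.014464
  f(2.096618) = 0.023090
  x_3 = 2.096618 - 0.023090×(2.096618 - 3.040000)/(0.023090 - 17.014464)
       = 2.095336
Iteration 3:
  f(2.096618) = 0.023090
  f(2.095336) = 0.008758
  x_4 = 2.095336 - 0.008758×(2.095336 - 2.096618)/(0.008758 - 0.023090)
       = 2.094552
Iteration 4:
  f(2.095336) = 0.008758
  f(2.094552) = 0.000010
  x_5 = 2.094552 - 0.000010×(2.094552 - 2.095336)/(0.000010 - 0.008758)
       = 2.094551
Iteration 5:
  f(2.094552) = 0.000010
  f(2.094551) = 0.000000
  x_6 = 2.094551 - 0.000000×(2.094551 - 2.094552)/(0.000000 - 0.000010)
       = 2.094551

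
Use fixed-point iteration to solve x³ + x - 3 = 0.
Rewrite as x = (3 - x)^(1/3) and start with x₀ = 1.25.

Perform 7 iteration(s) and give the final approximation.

Equation: x³ + x - 3 = 0
Fixed-point form: x = (3 - x)^(1/3)
x₀ = 1.25

x_1 = g(1.250000) = 1.205071
x_2 = g(1.205071) = 1.215297
x_3 = g(1.215297) = 1.212985
x_4 = g(1.212985) = 1.213508
x_5 = g(1.213508) = 1.213390
x_6 = g(1.213390) = 1.213417
x_7 = g(1.213417) = 1.213411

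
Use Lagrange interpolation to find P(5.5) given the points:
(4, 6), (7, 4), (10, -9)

Lagrange interpolation formula:
P(x) = Σ yᵢ × Lᵢ(x)
where Lᵢ(x) = Π_{j≠i} (x - xⱼ)/(xᵢ - xⱼ)

L_0(5.5) = (5.5 - 7)/(4 - 7) × (5.5 - 10)/(4 - 10) = 0.375000
L_1(5.5) = (5.5 - 4)/(7 - 4) × (5.5 - 10)/(7 - 10) = 0.750000
L_2(5.5) = (5.5 - 4)/(10 - 4) × (5.5 - 7)/(10 - 7) = -0.125000

P(5.5) = 6×L_0(5.5) + 4×L_1(5.5) + (-9)×L_2(5.5)
P(5.5) = 6.375000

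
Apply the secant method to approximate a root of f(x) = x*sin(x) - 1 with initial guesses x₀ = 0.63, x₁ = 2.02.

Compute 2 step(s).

f(x) = x*sin(x) - 1
x₀ = 0.63, x₁ = 2.02

Secant formula: x_{n+1} = x_n - f(x_n)(x_n - x_{n-1})/(f(x_n) - f(x_{n-1}))

Iteration 1:
  f(0.630000) = -0.628839
  f(2.020000) = 0.819602
  x_2 = 2.020000 - 0.819602×(2.020000 - 0.630000)/(0.819602 - (-0.628839))
       = 1.233467
Iteration 2:
  f(2.020000) = 0.819602
  f(1.233467) = 0.163951
  x_3 = 1.233467 - 0.163951×(1.233467 - 2.020000)/(0.163951 - 0.819602)
       = 1.036788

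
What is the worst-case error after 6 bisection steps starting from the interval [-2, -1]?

Bisection error bound: |error| ≤ (b-a)/2^n
|error| ≤ (-1 - (-2))/2^6 = 1/2^6
|error| ≤ 0.0156250000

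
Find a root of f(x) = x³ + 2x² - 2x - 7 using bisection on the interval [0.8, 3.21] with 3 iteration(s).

f(x) = x³ + 2x² - 2x - 7
Initial interval: [0.8, 3.21]

Iteration 1:
  c_1 = (0.800000 + 3.210000)/2 = 2.005000
  f(c_1) = f(2.005000) = 5.090200
  f(a) × f(c) < 0, new interval: [0.800000, 2.005000]
Iteration 2:
  c_2 = (0.800000 + 2.005000)/2 = 1.402500
  f(c_2) = f(1.402500) = -3.112261
  f(a) × f(c) ≥ 0, new interval: [1.402500, 2.005000]
Iteration 3:
  c_3 = (1.402500 + 2.005000)/2 = 1.703750
  f(c_3) = f(1.703750) = 0.343612
  f(a) × f(c) < 0, new interval: [1.402500, 1.703750]

After 3 iteration(s), the approximation is c_3 = 1.703750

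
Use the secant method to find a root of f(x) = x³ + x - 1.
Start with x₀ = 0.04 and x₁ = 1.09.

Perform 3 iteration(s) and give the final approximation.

f(x) = x³ + x - 1
x₀ = 0.04, x₁ = 1.09

Secant formula: x_{n+1} = x_n - f(x_n)(x_n - x_{n-1})/(f(x_n) - f(x_{n-1}))

Iteration 1:
  f(0.040000) = -0.959936
  f(1.090000) = 1.385029
  x_2 = 1.090000 - 1.385029×(1.090000 - 0.040000)/(1.385029 - (-0.959936))
       = 0.469829
Iteration 2:
  f(1.090000) = 1.385029
  f(0.469829) = -0.426462
  x_3 = 0.469829 - (-0.426462)×(0.469829 - 1.090000)/(-0.426462 - 1.385029)
       = 0.615830
Iteration 3:
  f(0.469829) = -0.426462
  f(0.615830) = -0.150619
  x_4 = 0.615830 - (-0.150619)×(0.615830 - 0.469829)/(-0.150619 - (-0.426462))
       = 0.695551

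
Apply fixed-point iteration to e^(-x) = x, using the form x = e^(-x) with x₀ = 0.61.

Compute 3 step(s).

Equation: e^(-x) = x
Fixed-point form: x = e^(-x)
x₀ = 0.61

x_1 = g(0.610000) = 0.543351
x_2 = g(0.543351) = 0.580799
x_3 = g(0.580799) = 0.559451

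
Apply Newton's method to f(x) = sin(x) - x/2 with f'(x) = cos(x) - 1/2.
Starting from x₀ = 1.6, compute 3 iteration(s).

f(x) = sin(x) - x/2
f'(x) = cos(x) - 1/2
x₀ = 1.6

Newton-Raphson formula: x_{n+1} = x_n - f(x_n)/f'(x_n)

Iteration 1:
  f(1.600000) = 0.199574
  f'(1.600000) = -0.529200
  x_1 = 1.600000 - 0.199574/(-0.529200) = 1.977124
Iteration 2:
  f(1.977124) = -0.069983
  f'(1.977124) = -0.895238
  x_2 = 1.977124 - (-0.069983)/(-0.895238) = 1.898951
Iteration 3:
  f(1.898951) = -0.002837
  f'(1.898951) = -0.822297
  x_3 = 1.898951 - (-0.002837)/(-0.822297) = 1.895501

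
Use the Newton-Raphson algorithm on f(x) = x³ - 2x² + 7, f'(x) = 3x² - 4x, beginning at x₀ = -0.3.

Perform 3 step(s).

f(x) = x³ - 2x² + 7
f'(x) = 3x² - 4x
x₀ = -0.3

Newton-Raphson formula: x_{n+1} = x_n - f(x_n)/f'(x_n)

Iteration 1:
  f(-0.300000) = 6.793000
  f'(-0.300000) = 1.470000
  x_1 = -0.300000 - 6.793000/1.470000 = -4.921088
Iteration 2:
  f(-4.921088) = -160.608770
  f'(-4.921088) = 92.335688
  x_2 = -4.921088 - (-160.608770)/92.335688 = -3.181688
Iteration 3:
  f(-3.181688) = -45.454930
  f'(-3.181688) = 43.096159
  x_3 = -3.181688 - (-45.454930)/43.096159 = -2.126955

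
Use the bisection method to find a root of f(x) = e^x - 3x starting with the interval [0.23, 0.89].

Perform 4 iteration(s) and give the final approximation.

f(x) = e^x - 3x
Initial interval: [0.23, 0.89]

Iteration 1:
  c_1 = (0.230000 + 0.890000)/2 = 0.560000
  f(c_1) = f(0.560000) = 0.070673
  f(a) × f(c) ≥ 0, new interval: [0.560000, 0.890000]
Iteration 2:
  c_2 = (0.560000 + 0.890000)/2 = 0.725000
  f(c_2) = f(0.725000) = -0.110269
  f(a) × f(c) < 0, new interval: [0.560000, 0.725000]
Iteration 3:
  c_3 = (0.560000 + 0.725000)/2 = 0.642500
  f(c_3) = f(0.642500) = -0.026272
  f(a) × f(c) < 0, new interval: [0.560000, 0.642500]
Iteration 4:
  c_4 = (0.560000 + 0.642500)/2 = 0.601250
  f(c_4) = f(0.601250) = 0.020648
  f(a) × f(c) ≥ 0, new interval: [0.601250, 0.642500]

After 4 iteration(s), the approximation is c_4 = 0.601250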